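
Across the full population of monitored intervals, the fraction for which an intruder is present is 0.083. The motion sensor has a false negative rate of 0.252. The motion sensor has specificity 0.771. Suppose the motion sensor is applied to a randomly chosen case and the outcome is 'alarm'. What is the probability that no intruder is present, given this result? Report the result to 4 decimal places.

Let H be the event that an intruder is present. P(H) = 0.083, so P(¬H) = 0.917. With E the 'alarm' result, P(E|H) = 0.748 and P(E|¬H) = 0.229.
P(E) = 0.748·0.083 + 0.229·0.917 = 0.062084 + 0.20999 = 0.27208.
By Bayes' theorem, P(H|E) = 0.062084 / 0.27208 = 0.2282. Hence P(¬H|E) = 1 − 0.2282 = 0.7718.

P(¬H | E) ≈ 0.7718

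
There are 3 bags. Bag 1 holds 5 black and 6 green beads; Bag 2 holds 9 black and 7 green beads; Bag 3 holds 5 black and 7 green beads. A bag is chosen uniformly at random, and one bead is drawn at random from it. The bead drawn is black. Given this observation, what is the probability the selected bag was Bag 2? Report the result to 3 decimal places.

Posterior probability ≈ 0.392

P(black|Bag 1) = 0.4545; P(black|Bag 2) = 0.5625; P(black|Bag 3) = 0.4167.
Prior × likelihood for each source: 0.333333·0.4545=0.1515, 0.333333·0.5625=0.1875, 0.333333·0.4167=0.1389. Summing gives P(black) = 0.47790.
P(Bag 2 | black) = 0.1875 / 0.47790 = 0.392.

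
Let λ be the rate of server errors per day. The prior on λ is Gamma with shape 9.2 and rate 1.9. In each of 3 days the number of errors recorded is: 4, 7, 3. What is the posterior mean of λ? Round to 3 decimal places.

Posterior mean ≈ 4.735

The Poisson likelihood adds the total count to the shape and the number of exposure periods to the rate. Here ∑xᵢ = 14 and n = 3, so shape 9.2→23.2 and rate 1.9→4.9.
Posterior mean = shape/rate = 23.2/4.9 = 4.735.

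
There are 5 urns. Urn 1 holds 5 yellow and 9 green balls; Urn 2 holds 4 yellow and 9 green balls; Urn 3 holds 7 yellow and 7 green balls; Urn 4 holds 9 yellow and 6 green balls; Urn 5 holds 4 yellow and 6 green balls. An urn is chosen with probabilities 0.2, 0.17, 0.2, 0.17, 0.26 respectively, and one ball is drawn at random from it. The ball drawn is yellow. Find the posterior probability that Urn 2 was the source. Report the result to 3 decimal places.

Posterior probability ≈ 0.122

Tabulate prior·likelihood by source: [1] prior 0.2, lik 0.3571, product 0.07143; [2] prior 0.17, lik 0.3077, product 0.05231; [3] prior 0.2, lik 0.5, product 0.1000; [4] prior 0.17, lik 0.6, product 0.1020; [5] prior 0.26, lik 0.4, product 0.1040.
Normalizing constant = 0.42974; the posterior for Urn 2 is its product over the sum, 0.05231/0.42974 = 0.122.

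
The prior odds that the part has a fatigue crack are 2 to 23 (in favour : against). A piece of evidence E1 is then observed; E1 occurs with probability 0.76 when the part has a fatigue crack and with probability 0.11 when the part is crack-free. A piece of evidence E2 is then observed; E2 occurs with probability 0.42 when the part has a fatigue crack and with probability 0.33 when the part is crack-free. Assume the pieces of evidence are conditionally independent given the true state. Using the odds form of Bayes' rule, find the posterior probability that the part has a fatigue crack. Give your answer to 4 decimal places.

Prior odds = 2/23 = 0.086957. In log-odds, ln(0.086957) = -2.4423.
Add log likelihood ratios: ln(6.9091) + ln(1.2727) = 2.1740.
Posterior log-odds = -0.26835, so posterior odds = exp(-0.26835) = 0.76464. Converting, P(H|E) = 0.76464/1.7646 = 0.4333.

Posterior probability ≈ 0.4333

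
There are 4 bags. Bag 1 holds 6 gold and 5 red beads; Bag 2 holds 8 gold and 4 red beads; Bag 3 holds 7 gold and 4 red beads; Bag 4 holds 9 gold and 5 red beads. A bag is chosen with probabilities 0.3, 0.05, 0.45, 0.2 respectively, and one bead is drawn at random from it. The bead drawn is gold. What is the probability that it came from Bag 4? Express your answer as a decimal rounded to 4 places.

Tabulate prior·likelihood by source: [1] prior 0.3, lik 0.5455, product 0.1636; [2] prior 0.05, lik 0.6667, product 0.03333; [3] prior 0.45, lik 0.6364, product 0.2864; [4] prior 0.2, lik 0.6429, product 0.1286.
Normalizing constant = 0.61190; the posterior for Bag 4 is its product over the sum, 0.1286/0.61190 = 0.2101.

Posterior probability ≈ 0.2101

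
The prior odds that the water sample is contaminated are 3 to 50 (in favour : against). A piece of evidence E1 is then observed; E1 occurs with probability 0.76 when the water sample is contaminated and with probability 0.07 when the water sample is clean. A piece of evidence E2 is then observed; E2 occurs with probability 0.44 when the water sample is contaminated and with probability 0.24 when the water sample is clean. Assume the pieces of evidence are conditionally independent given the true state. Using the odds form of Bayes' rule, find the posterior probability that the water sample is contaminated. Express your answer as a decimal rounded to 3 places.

Prior odds = 3/50 = 0.060000.
Likelihood ratio for E1 = 0.76/0.07 = 10.857.
Likelihood ratio for E2 = 0.44/0.24 = 1.8333.
Posterior odds = prior odds × LR₁ × LR₂ = 1.1943.
Posterior probability = odds/(1+odds) = 1.1943/2.1943 = 0.544.

Posterior probability ≈ 0.544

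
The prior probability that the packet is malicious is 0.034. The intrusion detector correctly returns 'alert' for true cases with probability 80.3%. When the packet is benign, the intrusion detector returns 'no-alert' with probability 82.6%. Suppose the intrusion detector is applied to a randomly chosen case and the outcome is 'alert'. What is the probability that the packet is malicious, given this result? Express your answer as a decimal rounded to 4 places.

Write H for 'the packet is malicious'. Prior odds H:¬H = 0.034/0.966 = 0.035197. For the 'alert' outcome, the likelihood ratio is 0.803/0.174 = 4.6149.
Posterior odds = 0.035197 × 4.6149 = 0.16243, so P(H|E) = 0.16243/(1+0.16243) = 0.1397.

P(H | E) ≈ 0.1397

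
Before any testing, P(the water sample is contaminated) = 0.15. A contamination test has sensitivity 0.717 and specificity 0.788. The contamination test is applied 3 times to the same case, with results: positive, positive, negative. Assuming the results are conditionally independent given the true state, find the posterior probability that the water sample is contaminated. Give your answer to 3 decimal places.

With H the event that the water sample is contaminated, the joint likelihood of the observed sequence is P(data|H) = 0.717·0.717·0.283 = 0.14549 and P(data|¬H) = 0.212·0.212·0.788 = 0.035416.
Bayes: P(H|data) = 0.15·0.14549 / (0.15·0.14549 + 0.85·0.035416) = 0.021823/0.051927 = 0.4203.

Posterior P(H) ≈ 0.420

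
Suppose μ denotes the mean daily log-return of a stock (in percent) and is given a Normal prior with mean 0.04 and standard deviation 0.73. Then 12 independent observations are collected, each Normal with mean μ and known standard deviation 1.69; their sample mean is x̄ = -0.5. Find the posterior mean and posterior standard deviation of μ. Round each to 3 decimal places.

Prior precision 1/τ₀² = 1/0.73² = 1.87652; data precision n/σ² = 12/1.69² = 4.20153.
Posterior precision = 1.87652 + 4.20153 = 6.07806, giving posterior SD = 1/√6.07806 = 0.406.
Posterior mean = (1.87652·0.04 + 4.20153·-0.5) / 6.07806 = -0.333.

Posterior mean ≈ -0.333; posterior SD ≈ 0.406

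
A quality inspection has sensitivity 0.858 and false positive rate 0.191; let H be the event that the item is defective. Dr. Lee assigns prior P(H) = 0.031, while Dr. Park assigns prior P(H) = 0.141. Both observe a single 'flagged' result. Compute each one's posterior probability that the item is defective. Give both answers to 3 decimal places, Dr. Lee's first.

Dr. Lee: 0.126; Dr. Park: 0.424

The likelihood ratio for a 'flagged' result is 0.858/0.191 = 4.4921.
Dr. Lee: prior odds 0.031/0.969 = 0.031992; posterior odds 0.14371; posterior probability 0.126.
Dr. Park: prior odds 0.141/0.859 = 0.16414; posterior odds 0.73736; posterior probability 0.424.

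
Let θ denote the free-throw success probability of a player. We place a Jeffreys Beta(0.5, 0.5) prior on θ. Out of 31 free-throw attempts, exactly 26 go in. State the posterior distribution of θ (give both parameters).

Posterior: Beta(26.5, 5.5)

Observing 26 successes and 5 failures updates Beta(0.5, 0.5) by adding the success and failure counts to the two shape parameters: α = 0.5+26 = 26.5, β = 0.5+5 = 5.5.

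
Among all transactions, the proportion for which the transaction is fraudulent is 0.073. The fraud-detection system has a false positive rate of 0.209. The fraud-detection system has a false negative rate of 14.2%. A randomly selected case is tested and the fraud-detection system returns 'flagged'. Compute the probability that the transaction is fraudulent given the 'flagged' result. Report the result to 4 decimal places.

P(H | E) ≈ 0.2443

Write H for 'the transaction is fraudulent'. Prior odds H:¬H = 0.073/0.927 = 0.078749. For the 'flagged' outcome, the likelihood ratio is 0.858/0.209 = 4.1053.
Posterior odds = 0.078749 × 4.1053 = 0.32328, so P(H|E) = 0.32328/(1+0.32328) = 0.2443.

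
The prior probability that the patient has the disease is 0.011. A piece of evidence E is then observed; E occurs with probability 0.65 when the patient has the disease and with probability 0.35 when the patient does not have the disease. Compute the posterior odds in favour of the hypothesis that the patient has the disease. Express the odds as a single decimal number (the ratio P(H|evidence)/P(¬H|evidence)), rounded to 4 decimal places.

Posterior odds ≈ 0.0207

Prior odds = 0.011/(1−0.011) = 0.011122. In log-odds, ln(0.011122) = -4.4988.
Add log likelihood ratio: ln(1.8571) = 0.61904.
Posterior log-odds = -3.8798, so posterior odds = exp(-3.8798) = 0.020656.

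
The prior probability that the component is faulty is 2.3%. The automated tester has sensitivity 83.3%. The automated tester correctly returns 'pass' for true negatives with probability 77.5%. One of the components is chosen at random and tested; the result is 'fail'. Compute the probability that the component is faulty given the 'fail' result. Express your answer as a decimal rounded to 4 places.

Let H be the event that the component is faulty. P(H) = 0.023, so P(¬H) = 0.977. With E the 'fail' result, P(E|H) = 0.833 and P(E|¬H) = 0.225.
P(E) = 0.833·0.023 + 0.225·0.977 = 0.019159 + 0.21982 = 0.23898.
By Bayes' theorem, P(H|E) = 0.019159 / 0.23898 = 0.0802.

P(H | E) ≈ 0.0802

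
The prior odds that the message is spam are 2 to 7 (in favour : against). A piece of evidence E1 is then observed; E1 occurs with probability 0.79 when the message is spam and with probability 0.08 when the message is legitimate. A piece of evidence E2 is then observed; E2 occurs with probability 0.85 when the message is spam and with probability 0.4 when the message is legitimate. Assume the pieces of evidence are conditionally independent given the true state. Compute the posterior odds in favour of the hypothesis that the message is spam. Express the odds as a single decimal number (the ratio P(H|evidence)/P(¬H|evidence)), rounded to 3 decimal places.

Posterior odds ≈ 5.996

Prior odds = 2/7 = 0.28571.
Likelihood ratio for E1 = 0.79/0.08 = 9.8750.
Likelihood ratio for E2 = 0.85/0.4 = 2.1250.
Posterior odds = prior odds × LR₁ × LR₂ = 5.9955.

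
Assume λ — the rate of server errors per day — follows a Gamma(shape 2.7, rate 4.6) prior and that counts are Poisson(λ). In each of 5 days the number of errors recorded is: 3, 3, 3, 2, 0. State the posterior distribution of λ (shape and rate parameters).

Total count ∑xᵢ = 11 over n = 5 days.
Gamma is conjugate to the Poisson likelihood: posterior is Gamma(shape = 2.7+11 = 13.7, rate = 4.6+5 = 9.6).

Posterior: Gamma(shape=13.7, rate=9.6)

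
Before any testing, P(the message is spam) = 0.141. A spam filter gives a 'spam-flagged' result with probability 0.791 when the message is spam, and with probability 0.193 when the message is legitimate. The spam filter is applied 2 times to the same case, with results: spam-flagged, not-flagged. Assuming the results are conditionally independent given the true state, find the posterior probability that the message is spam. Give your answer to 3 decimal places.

Posterior P(H) ≈ 0.148

Let H be the event that the message is spam; start with P(H) = 0.141. P('spam-flagged'|H) = 0.791, P('spam-flagged'|¬H) = 0.193.
Update on result 1 ('spam-flagged'): P(H) ← 0.791·0.1410 / (0.791·0.1410 + 0.193·0.8590) = 0.11153/0.27732 = 0.4022.
Update on result 2 ('not-flagged'): P(H) ← 0.209·0.4022 / (0.209·0.4022 + 0.807·0.5978) = 0.084055/0.56650 = 0.1484.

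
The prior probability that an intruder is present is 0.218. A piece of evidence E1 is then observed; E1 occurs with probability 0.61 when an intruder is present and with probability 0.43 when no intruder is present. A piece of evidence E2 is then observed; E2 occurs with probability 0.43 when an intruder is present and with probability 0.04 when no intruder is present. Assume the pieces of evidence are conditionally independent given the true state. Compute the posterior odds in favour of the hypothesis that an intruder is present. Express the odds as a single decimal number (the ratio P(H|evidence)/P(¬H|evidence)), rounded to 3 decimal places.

Posterior odds ≈ 4.251

Prior odds = 0.218/(1−0.218) = 0.27877. In log-odds, ln(0.27877) = -1.2774.
Add log likelihood ratios: ln(1.4186) + ln(10.750) = 2.7246.
Posterior log-odds = 1.4472, so posterior odds = exp(1.4472) = 4.2513.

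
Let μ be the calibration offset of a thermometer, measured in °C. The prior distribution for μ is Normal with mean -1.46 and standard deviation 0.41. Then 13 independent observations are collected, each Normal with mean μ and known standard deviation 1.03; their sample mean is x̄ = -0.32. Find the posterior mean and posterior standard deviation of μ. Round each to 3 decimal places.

Posterior mean ≈ -0.693; posterior SD ≈ 0.234

Prior precision 1/τ₀² = 1/0.41² = 5.94884; data precision n/σ² = 13/1.03² = 12.2537.
Posterior precision = 5.94884 + 12.2537 = 18.2026, giving posterior SD = 1/√18.2026 = 0.234.
Posterior mean = (5.94884·-1.46 + 12.2537·-0.32) / 18.2026 = -0.693.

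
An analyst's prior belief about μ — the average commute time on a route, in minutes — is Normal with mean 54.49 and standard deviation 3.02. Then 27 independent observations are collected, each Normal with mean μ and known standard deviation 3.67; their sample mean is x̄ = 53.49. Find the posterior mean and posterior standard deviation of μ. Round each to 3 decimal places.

Prior precision 1/τ₀² = 1/3.02² = 0.109644; data precision n/σ² = 27/3.67² = 2.00462.
Posterior precision = 0.109644 + 2.00462 = 2.11426, giving posterior SD = 1/√2.11426 = 0.688.
Posterior mean = (0.109644·54.49 + 2.00462·53.49) / 2.11426 = 53.542.

Posterior mean ≈ 53.542; posterior SD ≈ 0.688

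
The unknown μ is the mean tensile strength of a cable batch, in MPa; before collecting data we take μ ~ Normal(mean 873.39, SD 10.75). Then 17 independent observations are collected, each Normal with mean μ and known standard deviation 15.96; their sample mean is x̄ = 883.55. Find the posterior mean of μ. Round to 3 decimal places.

Prior precision 1/τ₀² = 1/10.75² = 0.00865333; data precision n/σ² = 17/15.96² = 0.0667395.
Posterior precision = 0.00865333 + 0.0667395 = 0.0753929.
Posterior mean = (0.00865333·873.39 + 0.0667395·883.55) / 0.0753929 = 882.384.

Posterior mean ≈ 882.384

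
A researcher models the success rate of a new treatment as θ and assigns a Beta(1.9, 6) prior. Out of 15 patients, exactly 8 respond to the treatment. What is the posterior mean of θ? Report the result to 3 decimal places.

Posterior mean ≈ 0.432

Observing 8 successes and 7 failures updates Beta(1.9, 6) by adding the success and failure counts to the two shape parameters: α = 1.9+8 = 9.9, β = 6+7 = 13.
Posterior mean = α/(α+β) = 9.9/22.9 = 0.432.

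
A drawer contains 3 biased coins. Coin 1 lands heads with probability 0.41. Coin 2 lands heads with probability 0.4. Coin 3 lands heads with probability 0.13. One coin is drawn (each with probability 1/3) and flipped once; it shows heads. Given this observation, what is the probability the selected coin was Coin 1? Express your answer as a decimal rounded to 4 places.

P(heads|C1) = 0.41; P(heads|C2) = 0.4; P(heads|C3) = 0.13.
Prior × likelihood for each source: 0.333333·0.41=0.1367, 0.333333·0.4=0.1333, 0.333333·0.13=0.04333. Summing gives P(heads) = 0.31333.
P(Coin 1 | heads) = 0.1367 / 0.31333 = 0.4362.

Posterior probability ≈ 0.4362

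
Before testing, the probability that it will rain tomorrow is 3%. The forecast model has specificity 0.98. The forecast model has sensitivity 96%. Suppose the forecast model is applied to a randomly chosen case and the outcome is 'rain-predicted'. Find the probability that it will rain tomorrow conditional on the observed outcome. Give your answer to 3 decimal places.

P(H | E) ≈ 0.598

Let H be the event that it will rain tomorrow. P(H) = 0.03, so P(¬H) = 0.97. With E the 'rain-predicted' result, P(E|H) = 0.96 and P(E|¬H) = 0.02.
P(E) = 0.96·0.03 + 0.02·0.97 = 0.028800 + 0.019400 = 0.048200.
By Bayes' theorem, P(H|E) = 0.028800 / 0.048200 = 0.598.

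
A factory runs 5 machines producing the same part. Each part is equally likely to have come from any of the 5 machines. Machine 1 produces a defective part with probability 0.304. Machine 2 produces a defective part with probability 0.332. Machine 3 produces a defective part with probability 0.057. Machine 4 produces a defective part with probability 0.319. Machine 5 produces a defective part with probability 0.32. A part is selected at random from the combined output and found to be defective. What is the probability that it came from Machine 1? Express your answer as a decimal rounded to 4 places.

Posterior probability ≈ 0.2282

Tabulate prior·likelihood by source: [1] prior 0.2, lik 0.304, product 0.06080; [2] prior 0.2, lik 0.332, product 0.06640; [3] prior 0.2, lik 0.057, product 0.01140; [4] prior 0.2, lik 0.319, product 0.06380; [5] prior 0.2, lik 0.32, product 0.06400.
Normalizing constant = 0.26640; the posterior for Machine 1 is its product over the sum, 0.06080/0.26640 = 0.2282.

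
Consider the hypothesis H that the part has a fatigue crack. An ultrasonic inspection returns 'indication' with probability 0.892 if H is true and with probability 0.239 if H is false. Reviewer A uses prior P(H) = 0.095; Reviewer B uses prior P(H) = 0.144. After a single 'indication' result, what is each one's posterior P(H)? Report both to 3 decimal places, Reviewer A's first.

P('+'|H) = 0.892, P('+'|¬H) = 0.239.
Reviewer A: numerator 0.892·0.095 = 0.084740; evidence = 0.084740+0.239·0.905 = 0.30103; posterior = 0.281.
Reviewer B: numerator 0.892·0.144 = 0.12845; evidence = 0.12845+0.239·0.856 = 0.33303; posterior = 0.386.

Reviewer A: 0.281; Reviewer B: 0.386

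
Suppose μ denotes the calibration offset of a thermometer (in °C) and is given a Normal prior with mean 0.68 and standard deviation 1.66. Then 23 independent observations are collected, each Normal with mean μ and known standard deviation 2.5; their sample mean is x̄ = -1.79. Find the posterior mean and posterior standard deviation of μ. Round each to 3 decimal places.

Posterior mean ≈ -1.568; posterior SD ≈ 0.497

Prior precision 1/τ₀² = 1/1.66² = 0.362897; data precision n/σ² = 23/2.5² = 3.68000.
Posterior precision = 0.362897 + 3.68000 = 4.04290, giving posterior SD = 1/√4.04290 = 0.497.
Posterior mean = (0.362897·0.68 + 3.68000·-1.79) / 4.04290 = -1.568.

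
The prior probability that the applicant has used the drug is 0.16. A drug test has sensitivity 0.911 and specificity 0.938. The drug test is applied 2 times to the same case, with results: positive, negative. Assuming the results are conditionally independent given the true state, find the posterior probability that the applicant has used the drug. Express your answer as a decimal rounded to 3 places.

With H the event that the applicant has used the drug, the joint likelihood of the observed sequence is P(data|H) = 0.911·0.089 = 0.081079 and P(data|¬H) = 0.062·0.938 = 0.058156.
Bayes: P(H|data) = 0.16·0.081079 / (0.16·0.081079 + 0.84·0.058156) = 0.012973/0.061824 = 0.2098.

Posterior P(H) ≈ 0.210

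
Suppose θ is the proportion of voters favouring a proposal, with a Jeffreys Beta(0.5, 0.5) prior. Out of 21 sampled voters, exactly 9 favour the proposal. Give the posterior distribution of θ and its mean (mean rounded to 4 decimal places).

Observing 9 successes and 12 failures updates Beta(0.5, 0.5) by adding the success and failure counts to the two shape parameters: α = 0.5+9 = 9.5, β = 0.5+12 = 12.5.
E[θ | data] = 9.5/(9.5+12.5) = 0.4318.

Posterior: Beta(9.5, 12.5); mean ≈ 0.4318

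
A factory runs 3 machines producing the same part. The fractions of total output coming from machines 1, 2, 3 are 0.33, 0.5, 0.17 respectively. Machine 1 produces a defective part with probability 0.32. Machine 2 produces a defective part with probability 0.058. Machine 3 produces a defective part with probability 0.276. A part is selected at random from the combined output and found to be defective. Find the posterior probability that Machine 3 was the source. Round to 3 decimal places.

Posterior probability ≈ 0.258

Tabulate prior·likelihood by source: [1] prior 0.33, lik 0.32, product 0.1056; [2] prior 0.5, lik 0.058, product 0.02900; [3] prior 0.17, lik 0.276, product 0.04692.
Normalizing constant = 0.18152; the posterior for Machine 3 is its product over the sum, 0.04692/0.18152 = 0.258.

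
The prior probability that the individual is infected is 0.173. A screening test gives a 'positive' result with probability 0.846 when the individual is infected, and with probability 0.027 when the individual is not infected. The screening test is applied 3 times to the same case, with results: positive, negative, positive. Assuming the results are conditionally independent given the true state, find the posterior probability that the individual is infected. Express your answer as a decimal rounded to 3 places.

Posterior P(H) ≈ 0.970

With H the event that the individual is infected, the joint likelihood of the observed sequence is P(data|H) = 0.846·0.154·0.846 = 0.11022 and P(data|¬H) = 0.027·0.973·0.027 = 0.00070932.
Bayes: P(H|data) = 0.173·0.11022 / (0.173·0.11022 + 0.827·0.00070932) = 0.019068/0.019655 = 0.9702.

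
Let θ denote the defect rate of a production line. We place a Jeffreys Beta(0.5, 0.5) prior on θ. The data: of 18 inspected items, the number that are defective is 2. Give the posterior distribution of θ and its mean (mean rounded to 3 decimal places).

Posterior: Beta(2.5, 16.5); mean ≈ 0.132

Observing 2 successes and 16 failures updates Beta(0.5, 0.5) by adding the success and failure counts to the two shape parameters: α = 0.5+2 = 2.5, β = 0.5+16 = 16.5.
Posterior mean = α/(α+β) = 2.5/19 = 0.132.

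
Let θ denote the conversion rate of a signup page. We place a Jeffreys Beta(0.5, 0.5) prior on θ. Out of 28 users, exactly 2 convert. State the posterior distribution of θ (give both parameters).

Posterior: Beta(2.5, 26.5)

The binomial likelihood is conjugate to the Beta prior: with 2 successes and 26 failures, the posterior is Beta(0.5+2, 0.5+26) = Beta(2.5, 26.5).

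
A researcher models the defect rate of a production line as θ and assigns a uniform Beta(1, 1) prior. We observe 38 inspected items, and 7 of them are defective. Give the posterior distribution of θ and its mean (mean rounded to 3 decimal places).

Observing 7 successes and 31 failures updates Beta(1, 1) by adding the success and failure counts to the two shape parameters: α = 1+7 = 8, β = 1+31 = 32.
E[θ | data] = 8/(8+32) = 0.200.

Posterior: Beta(8, 32); mean ≈ 0.200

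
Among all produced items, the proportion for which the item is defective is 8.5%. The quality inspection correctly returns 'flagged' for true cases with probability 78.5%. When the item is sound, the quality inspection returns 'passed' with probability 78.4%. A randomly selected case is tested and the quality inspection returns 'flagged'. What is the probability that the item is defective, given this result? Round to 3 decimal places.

Let H be the event that the item is defective. P(H) = 0.085, so P(¬H) = 0.915. With E the 'flagged' result, P(E|H) = 0.785 and P(E|¬H) = 0.216.
P(E) = 0.785·0.085 + 0.216·0.915 = 0.066725 + 0.19764 = 0.26437.
By Bayes' theorem, P(H|E) = 0.066725 / 0.26437 = 0.252.

P(H | E) ≈ 0.252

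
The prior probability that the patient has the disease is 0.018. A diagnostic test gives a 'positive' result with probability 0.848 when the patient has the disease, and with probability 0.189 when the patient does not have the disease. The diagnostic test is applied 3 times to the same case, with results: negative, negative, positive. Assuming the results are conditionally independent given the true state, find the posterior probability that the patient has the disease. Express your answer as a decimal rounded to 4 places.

With H the event that the patient has the disease, the joint likelihood of the observed sequence is P(data|H) = 0.152·0.152·0.848 = 0.019592 and P(data|¬H) = 0.811·0.811·0.189 = 0.12431.
Bayes: P(H|data) = 0.018·0.019592 / (0.018·0.019592 + 0.982·0.12431) = 0.00035266/0.12242 = 0.0029.

Posterior P(H) ≈ 0.0029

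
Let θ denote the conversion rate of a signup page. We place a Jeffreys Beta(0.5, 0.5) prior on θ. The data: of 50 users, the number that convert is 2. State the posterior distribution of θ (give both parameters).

The binomial likelihood is conjugate to the Beta prior: with 2 successes and 48 failures, the posterior is Beta(0.5+2, 0.5+48) = Beta(2.5, 48.5).

Posterior: Beta(2.5, 48.5)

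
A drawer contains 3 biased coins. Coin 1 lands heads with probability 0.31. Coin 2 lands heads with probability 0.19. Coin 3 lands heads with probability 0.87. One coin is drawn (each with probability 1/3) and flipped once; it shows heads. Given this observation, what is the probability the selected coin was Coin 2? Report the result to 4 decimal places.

Tabulate prior·likelihood by source: [1] prior 0.333333, lik 0.31, product 0.1033; [2] prior 0.333333, lik 0.19, product 0.06333; [3] prior 0.333333, lik 0.87, product 0.2900.
Normalizing constant = 0.45667; the posterior for Coin 2 is its product over the sum, 0.06333/0.45667 = 0.1387.

Posterior probability ≈ 0.1387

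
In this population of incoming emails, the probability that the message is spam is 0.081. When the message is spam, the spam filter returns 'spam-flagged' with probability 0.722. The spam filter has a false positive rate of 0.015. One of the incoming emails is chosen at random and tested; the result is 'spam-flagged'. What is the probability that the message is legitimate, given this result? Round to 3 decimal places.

P(¬H | E) ≈ 0.191

Write H for 'the message is spam'. Prior odds H:¬H = 0.081/0.919 = 0.088139. For the 'spam-flagged' outcome, the likelihood ratio is 0.722/0.015 = 48.133.
Posterior odds = 0.088139 × 48.133 = 4.2424, so P(H|E) = 4.2424/(1+4.2424) = 0.809. Then P(¬H|E) = 1 − 0.809 = 0.191.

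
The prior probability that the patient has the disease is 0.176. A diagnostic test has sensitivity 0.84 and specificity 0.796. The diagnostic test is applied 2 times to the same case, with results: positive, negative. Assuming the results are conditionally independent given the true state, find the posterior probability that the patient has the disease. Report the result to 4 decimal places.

Let H be the event that the patient has the disease; start with P(H) = 0.176. P('positive'|H) = 0.84, P('positive'|¬H) = 0.204.
Update on result 1 ('positive'): P(H) ← 0.84·0.1760 / (0.84·0.1760 + 0.204·0.8240) = 0.14784/0.31594 = 0.4679.
Update on result 2 ('negative'): P(H) ← 0.16·0.4679 / (0.16·0.4679 + 0.796·0.5321) = 0.074871/0.49839 = 0.1502.

Posterior P(H) ≈ 0.1502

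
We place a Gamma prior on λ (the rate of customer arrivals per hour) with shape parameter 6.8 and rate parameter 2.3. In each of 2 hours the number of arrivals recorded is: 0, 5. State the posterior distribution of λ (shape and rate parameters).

The Poisson likelihood adds the total count to the shape and the number of exposure periods to the rate. Here ∑xᵢ = 5 and n = 2, so shape 6.8→11.8 and rate 2.3→4.3.

Posterior: Gamma(shape=11.8, rate=4.3)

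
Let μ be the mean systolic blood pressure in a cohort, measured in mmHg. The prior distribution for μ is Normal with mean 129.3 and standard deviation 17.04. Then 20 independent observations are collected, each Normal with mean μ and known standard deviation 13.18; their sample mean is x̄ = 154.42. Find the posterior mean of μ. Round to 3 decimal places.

Posterior mean ≈ 153.690

Prior precision 1/τ₀² = 1/17.04² = 0.00344398; data precision n/σ² = 20/13.18² = 0.115133.
Posterior precision = 0.00344398 + 0.115133 = 0.118577.
Posterior mean = (0.00344398·129.3 + 0.115133·154.42) / 0.118577 = 153.690.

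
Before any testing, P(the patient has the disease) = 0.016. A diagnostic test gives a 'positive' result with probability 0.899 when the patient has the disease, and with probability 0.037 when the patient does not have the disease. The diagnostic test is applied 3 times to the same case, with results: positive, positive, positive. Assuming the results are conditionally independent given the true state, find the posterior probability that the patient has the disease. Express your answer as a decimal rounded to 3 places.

With H the event that the patient has the disease, the joint likelihood of the observed sequence is P(data|H) = 0.899·0.899·0.899 = 0.72657 and P(data|¬H) = 0.037·0.037·0.037 = 0.00005065.
Bayes: P(H|data) = 0.016·0.72657 / (0.016·0.72657 + 0.984·0.00005065) = 0.011625/0.011675 = 0.9957.

Posterior P(H) ≈ 0.996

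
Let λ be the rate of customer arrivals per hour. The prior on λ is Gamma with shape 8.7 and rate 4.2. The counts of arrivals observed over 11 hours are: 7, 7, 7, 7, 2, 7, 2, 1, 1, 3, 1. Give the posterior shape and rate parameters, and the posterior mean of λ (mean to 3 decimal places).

Total count ∑xᵢ = 45 over n = 11 hours.
Gamma is conjugate to the Poisson likelihood: posterior is Gamma(shape = 8.7+45 = 53.7, rate = 4.2+11 = 15.2).
Posterior mean = shape/rate = 53.7/15.2 = 3.533.

Posterior: Gamma(shape=53.7, rate=15.2); mean ≈ 3.533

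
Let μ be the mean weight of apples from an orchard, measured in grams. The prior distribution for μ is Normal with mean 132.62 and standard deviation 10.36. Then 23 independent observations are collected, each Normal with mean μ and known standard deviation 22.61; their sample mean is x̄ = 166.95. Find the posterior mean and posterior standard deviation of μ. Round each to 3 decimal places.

Prior precision 1/τ₀² = 1/10.36² = 0.00931709; data precision n/σ² = 23/22.61² = 0.0449911.
Posterior precision = 0.00931709 + 0.0449911 = 0.0543082, giving posterior SD = 1/√0.0543082 = 4.291.
Posterior mean = (0.00931709·132.62 + 0.0449911·166.95) / 0.0543082 = 161.060.

Posterior mean ≈ 161.060; posterior SD ≈ 4.291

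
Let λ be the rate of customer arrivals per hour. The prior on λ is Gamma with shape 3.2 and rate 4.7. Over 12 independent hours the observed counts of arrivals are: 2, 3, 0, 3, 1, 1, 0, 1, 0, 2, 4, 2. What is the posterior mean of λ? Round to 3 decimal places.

Posterior mean ≈ 1.329

The Poisson likelihood adds the total count to the shape and the number of exposure periods to the rate. Here ∑xᵢ = 19 and n = 12, so shape 3.2→22.2 and rate 4.7→16.7.
E[λ | data] = 22.2/16.7 = 1.329.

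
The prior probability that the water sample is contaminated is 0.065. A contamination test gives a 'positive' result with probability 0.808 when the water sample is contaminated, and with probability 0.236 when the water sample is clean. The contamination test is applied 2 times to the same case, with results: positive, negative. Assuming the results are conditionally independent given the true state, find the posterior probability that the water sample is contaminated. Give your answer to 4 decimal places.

Posterior P(H) ≈ 0.0564

With H the event that the water sample is contaminated, the joint likelihood of the observed sequence is P(data|H) = 0.808·0.192 = 0.15514 and P(data|¬H) = 0.236·0.764 = 0.18030.
Bayes: P(H|data) = 0.065·0.15514 / (0.065·0.15514 + 0.935·0.18030) = 0.010084/0.17867 = 0.0564.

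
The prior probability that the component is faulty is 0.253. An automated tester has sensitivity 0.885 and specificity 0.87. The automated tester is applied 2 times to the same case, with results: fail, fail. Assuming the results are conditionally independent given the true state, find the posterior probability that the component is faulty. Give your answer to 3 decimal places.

Posterior P(H) ≈ 0.940

Let H be the event that the component is faulty; start with P(H) = 0.253. P('fail'|H) = 0.885, P('fail'|¬H) = 0.13.
Update on result 1 ('fail'): P(H) ← 0.885·0.2530 / (0.885·0.2530 + 0.13·0.7470) = 0.22390/0.32101 = 0.6975.
Update on result 2 ('fail'): P(H) ← 0.885·0.6975 / (0.885·0.6975 + 0.13·0.3025) = 0.61728/0.65661 = 0.9401.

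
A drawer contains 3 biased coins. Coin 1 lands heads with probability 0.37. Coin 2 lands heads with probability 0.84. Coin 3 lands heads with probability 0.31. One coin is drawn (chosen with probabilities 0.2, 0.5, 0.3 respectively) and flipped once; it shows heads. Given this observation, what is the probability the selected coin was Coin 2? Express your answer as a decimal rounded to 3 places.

Tabulate prior·likelihood by source: [1] prior 0.2, lik 0.37, product 0.07400; [2] prior 0.5, lik 0.84, product 0.4200; [3] prior 0.3, lik 0.31, product 0.09300.
Normalizing constant = 0.58700; the posterior for Coin 2 is its product over the sum, 0.4200/0.58700 = 0.716.

Posterior probability ≈ 0.716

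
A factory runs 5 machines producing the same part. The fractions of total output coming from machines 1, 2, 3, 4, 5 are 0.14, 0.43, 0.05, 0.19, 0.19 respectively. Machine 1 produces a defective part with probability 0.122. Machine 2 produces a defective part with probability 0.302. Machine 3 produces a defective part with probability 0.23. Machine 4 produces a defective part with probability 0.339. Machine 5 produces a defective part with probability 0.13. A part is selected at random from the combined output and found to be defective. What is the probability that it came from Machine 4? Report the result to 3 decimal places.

Posterior probability ≈ 0.260

P(defective|M1) = 0.122; P(defective|M2) = 0.302; P(defective|M3) = 0.23; P(defective|M4) = 0.339; P(defective|M5) = 0.13.
Prior × likelihood for each source: 0.14·0.122=0.01708, 0.43·0.302=0.1299, 0.05·0.23=0.01150, 0.19·0.339=0.06441, 0.19·0.13=0.02470. Summing gives P(defective) = 0.24755.
P(Machine 4 | defective) = 0.06441 / 0.24755 = 0.260.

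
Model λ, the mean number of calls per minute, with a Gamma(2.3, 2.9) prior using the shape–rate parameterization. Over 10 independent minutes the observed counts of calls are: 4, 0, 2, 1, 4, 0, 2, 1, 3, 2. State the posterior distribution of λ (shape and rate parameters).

Total count ∑xᵢ = 19 over n = 10 minutes.
Gamma is conjugate to the Poisson likelihood: posterior is Gamma(shape = 2.3+19 = 21.3, rate = 2.9+10 = 12.9).

Posterior: Gamma(shape=21.3, rate=12.9)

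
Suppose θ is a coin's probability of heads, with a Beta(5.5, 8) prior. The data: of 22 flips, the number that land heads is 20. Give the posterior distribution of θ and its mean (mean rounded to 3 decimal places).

Posterior: Beta(25.5, 10); mean ≈ 0.718

The binomial likelihood is conjugate to the Beta prior: with 20 successes and 2 failures, the posterior is Beta(5.5+20, 8+2) = Beta(25.5, 10).
E[θ | data] = 25.5/(25.5+10) = 0.718.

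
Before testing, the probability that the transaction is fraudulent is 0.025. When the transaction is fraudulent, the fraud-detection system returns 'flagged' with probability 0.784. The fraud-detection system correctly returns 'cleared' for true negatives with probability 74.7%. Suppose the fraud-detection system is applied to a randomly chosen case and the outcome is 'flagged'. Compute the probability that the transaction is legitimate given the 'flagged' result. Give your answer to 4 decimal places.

P(¬H | E) ≈ 0.9264

Write H for 'the transaction is fraudulent'. Prior odds H:¬H = 0.025/0.975 = 0.025641. For the 'flagged' outcome, the likelihood ratio is 0.784/0.253 = 3.0988.
Posterior odds = 0.025641 × 3.0988 = 0.079457, so P(H|E) = 0.079457/(1+0.079457) = 0.0736. Then P(¬H|E) = 1 − 0.0736 = 0.9264.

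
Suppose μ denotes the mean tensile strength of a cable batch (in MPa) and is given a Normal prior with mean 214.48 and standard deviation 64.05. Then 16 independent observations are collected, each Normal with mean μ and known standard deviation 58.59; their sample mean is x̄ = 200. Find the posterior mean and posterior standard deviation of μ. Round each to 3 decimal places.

With known σ, the Normal prior is conjugate. Weight on the data is w = (n/σ²)/(n/σ² + 1/τ₀²) = 0.00466093/(0.00466093+0.00024376) = 0.95030.
Posterior mean = w·x̄ + (1−w)·μ₀ = 0.95030·200 + 0.049699·214.48 = 200.720. Posterior variance = 1/(0.00466093+0.00024376) = 203.886, so SD = 14.279.

Posterior mean ≈ 200.720; posterior SD ≈ 14.279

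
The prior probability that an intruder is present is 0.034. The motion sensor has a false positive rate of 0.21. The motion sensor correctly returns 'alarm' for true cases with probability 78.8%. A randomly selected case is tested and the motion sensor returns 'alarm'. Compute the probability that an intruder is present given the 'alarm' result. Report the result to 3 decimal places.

Write H for 'an intruder is present'. Prior odds H:¬H = 0.034/0.966 = 0.035197. For the 'alarm' outcome, the likelihood ratio is 0.788/0.21 = 3.7524.
Posterior odds = 0.035197 × 3.7524 = 0.13207, so P(H|E) = 0.13207/(1+0.13207) = 0.117.

P(H | E) ≈ 0.117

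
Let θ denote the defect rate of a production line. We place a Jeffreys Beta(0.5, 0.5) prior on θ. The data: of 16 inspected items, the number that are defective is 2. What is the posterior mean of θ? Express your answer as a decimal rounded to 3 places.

Posterior mean ≈ 0.147

The binomial likelihood is conjugate to the Beta prior: with 2 successes and 14 failures, the posterior is Beta(0.5+2, 0.5+14) = Beta(2.5, 14.5).
Posterior mean = α/(α+β) = 2.5/17 = 0.147.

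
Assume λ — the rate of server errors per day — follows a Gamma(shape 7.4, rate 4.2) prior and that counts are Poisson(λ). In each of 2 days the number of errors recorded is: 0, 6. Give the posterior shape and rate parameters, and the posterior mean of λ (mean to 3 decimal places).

The Poisson likelihood adds the total count to the shape and the number of exposure periods to the rate. Here ∑xᵢ = 6 and n = 2, so shape 7.4→13.4 and rate 4.2→6.2.
Posterior mean = shape/rate = 13.4/6.2 = 2.161.

Posterior: Gamma(shape=13.4, rate=6.2); mean ≈ 2.161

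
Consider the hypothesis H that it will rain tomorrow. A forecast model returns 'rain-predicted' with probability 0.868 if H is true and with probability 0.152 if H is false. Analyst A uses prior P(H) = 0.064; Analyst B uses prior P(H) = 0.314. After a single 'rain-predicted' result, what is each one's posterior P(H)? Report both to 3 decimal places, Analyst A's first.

Analyst A: 0.281; Analyst B: 0.723

The likelihood ratio for a 'rain-predicted' result is 0.868/0.152 = 5.7105.
Analyst A: prior odds 0.064/0.936 = 0.068376; posterior odds 0.39046; posterior probability 0.281.
Analyst B: prior odds 0.314/0.686 = 0.45773; posterior odds 2.6139; posterior probability 0.723.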